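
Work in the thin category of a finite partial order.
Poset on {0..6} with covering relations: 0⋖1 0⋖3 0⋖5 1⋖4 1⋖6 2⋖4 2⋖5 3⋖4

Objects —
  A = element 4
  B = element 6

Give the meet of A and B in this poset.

Answer: A∧B = 1

Work:
{x : x<=A ∧ x<=B} = {0,1}  (A=4, B=6)
  0 <= 1
  1 <= 1
glb = 1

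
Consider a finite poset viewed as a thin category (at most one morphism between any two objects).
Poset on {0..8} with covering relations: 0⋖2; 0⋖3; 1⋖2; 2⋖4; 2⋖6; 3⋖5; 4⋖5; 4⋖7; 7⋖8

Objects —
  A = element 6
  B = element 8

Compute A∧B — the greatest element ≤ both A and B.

Common predecessors of 6,8: {0,1,2}
  0 ≤ 2
  1 ≤ 2
  2 ≤ 2
glb = 2

Answer: A∧B = 2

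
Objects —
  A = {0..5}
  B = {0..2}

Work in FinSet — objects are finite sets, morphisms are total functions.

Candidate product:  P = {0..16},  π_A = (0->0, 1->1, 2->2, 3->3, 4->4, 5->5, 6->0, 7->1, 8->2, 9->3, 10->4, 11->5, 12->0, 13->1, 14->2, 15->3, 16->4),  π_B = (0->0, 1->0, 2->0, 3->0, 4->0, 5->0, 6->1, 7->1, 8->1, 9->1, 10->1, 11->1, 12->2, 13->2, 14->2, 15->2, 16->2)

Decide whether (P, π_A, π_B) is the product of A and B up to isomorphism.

Answer: NOT A VALID PRODUCT — |P|=17 ≠ |A|·|B|=18

Trace:
|A|·|B| = 6·3 = 18;  |P| = 17
  → cardinalities differ; no bijection possible.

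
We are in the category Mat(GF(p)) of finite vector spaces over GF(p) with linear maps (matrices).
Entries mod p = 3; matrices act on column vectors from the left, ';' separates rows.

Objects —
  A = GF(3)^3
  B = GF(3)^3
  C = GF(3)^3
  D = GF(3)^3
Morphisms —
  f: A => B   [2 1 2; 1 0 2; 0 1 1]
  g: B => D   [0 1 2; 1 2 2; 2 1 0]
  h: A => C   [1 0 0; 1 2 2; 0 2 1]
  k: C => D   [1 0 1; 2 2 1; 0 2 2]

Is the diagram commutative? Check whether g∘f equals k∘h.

Answer: COMMUTES

Derivation:
Path 1 = f;g:
  e0=⟨1,0,0⟩ f=>⟨2,1,0⟩ g=>⟨1,1,2⟩
  e1=⟨0,1,0⟩ f=>⟨1,0,1⟩ g=>⟨2,0,2⟩
  e2=⟨0,0,1⟩ f=>⟨2,2,1⟩ g=>⟨1,2,0⟩
  ⟦path⟧₁ = [1 2 1; 1 0 2; 2 2 0]
Path 2 = h;k:
  e0=⟨1,0,0⟩ h=>⟨1,1,0⟩ k=>⟨1,1,2⟩
  e1=⟨0,1,0⟩ h=>⟨0,2,2⟩ k=>⟨2,0,2⟩
  e2=⟨0,0,1⟩ h=>⟨0,2,1⟩ k=>⟨1,2,0⟩
  ⟦path⟧₂ = [1 2 1; 1 0 2; 2 2 0]
Equal? YES — commutes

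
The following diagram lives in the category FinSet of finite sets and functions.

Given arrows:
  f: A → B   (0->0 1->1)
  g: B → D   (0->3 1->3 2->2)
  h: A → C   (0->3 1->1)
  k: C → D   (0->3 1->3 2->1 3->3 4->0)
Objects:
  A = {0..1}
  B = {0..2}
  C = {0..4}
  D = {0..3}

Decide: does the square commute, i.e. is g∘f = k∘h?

Path 1 = f;g:
  0 f→0 g→3
  1 f→1 g→3
  ⟦path⟧₁ = (0->3 1->3)
Path 2 = h;k:
  0 h→3 k→3
  1 h→1 k→3
  ⟦path⟧₂ = (0->3 1->3)
Equal? equal; square commutes

Answer: COMMUTES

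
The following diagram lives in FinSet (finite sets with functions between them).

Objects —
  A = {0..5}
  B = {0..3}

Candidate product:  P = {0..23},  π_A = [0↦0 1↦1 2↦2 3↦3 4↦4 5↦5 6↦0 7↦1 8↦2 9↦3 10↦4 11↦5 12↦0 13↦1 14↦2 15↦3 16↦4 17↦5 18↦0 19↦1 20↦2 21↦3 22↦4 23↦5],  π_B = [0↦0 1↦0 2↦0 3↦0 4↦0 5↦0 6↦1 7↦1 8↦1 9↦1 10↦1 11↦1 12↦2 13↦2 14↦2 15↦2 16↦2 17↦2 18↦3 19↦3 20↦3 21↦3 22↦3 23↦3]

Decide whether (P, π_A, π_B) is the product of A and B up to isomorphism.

|A|·|B| = 6·4 = 24;  |P| = 24
Check the pairing map k ↦ (π_A(k), π_B(k)):
  0 ↦ (0,0)
  1 ↦ (1,0)
  2 ↦ (2,0)
  3 ↦ (3,0)
  4 ↦ (4,0)
  5 ↦ (5,0)
  6 ↦ (0,1)
  7 ↦ (1,1)
  8 ↦ (2,1)
  9 ↦ (3,1)
  10 ↦ (4,1)
  11 ↦ (5,1)
  12 ↦ (0,2)
  13 ↦ (1,2)
  14 ↦ (2,2)
  15 ↦ (3,2)
  16 ↦ (4,2)
  17 ↦ (5,2)
  18 ↦ (0,3)
  19 ↦ (1,3)
  20 ↦ (2,3)
  21 ↦ (3,3)
  22 ↦ (4,3)
  23 ↦ (5,3)
distinct pairs in image: 24 / 24 needed
  → bijection onto A×B; projections well-typed.

Answer: VALID PRODUCT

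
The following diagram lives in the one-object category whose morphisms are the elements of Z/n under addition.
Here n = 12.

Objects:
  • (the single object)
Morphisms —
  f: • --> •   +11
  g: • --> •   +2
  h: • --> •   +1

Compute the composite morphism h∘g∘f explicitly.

  0 +11≡11 +2≡1 +1≡2  (mod 12)
⟦path⟧: +2

Answer: +2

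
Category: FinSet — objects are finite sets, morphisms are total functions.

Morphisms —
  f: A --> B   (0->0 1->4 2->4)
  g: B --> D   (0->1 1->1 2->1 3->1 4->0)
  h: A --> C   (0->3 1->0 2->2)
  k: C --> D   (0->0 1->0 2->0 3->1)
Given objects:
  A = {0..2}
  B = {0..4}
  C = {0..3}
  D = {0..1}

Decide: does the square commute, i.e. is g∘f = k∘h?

1) trace f;g:
  0 f-->0 g-->1
  1 f-->4 g-->0
  2 f-->4 g-->0
  composite₁ = (0->1 1->0 2->0)
2) trace h;k:
  0 h-->3 k-->1
  1 h-->0 k-->0
  2 h-->2 k-->0
  composite₂ = (0->1 1->0 2->0)
Equal? YES — commutes

Answer: COMMUTES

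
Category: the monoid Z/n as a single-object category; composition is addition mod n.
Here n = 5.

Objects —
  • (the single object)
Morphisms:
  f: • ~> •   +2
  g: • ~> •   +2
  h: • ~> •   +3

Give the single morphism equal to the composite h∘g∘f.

Answer: +2

Derivation:
  0 +2≡2 +2≡4 +3≡2  (mod 5)
⟦path⟧: +2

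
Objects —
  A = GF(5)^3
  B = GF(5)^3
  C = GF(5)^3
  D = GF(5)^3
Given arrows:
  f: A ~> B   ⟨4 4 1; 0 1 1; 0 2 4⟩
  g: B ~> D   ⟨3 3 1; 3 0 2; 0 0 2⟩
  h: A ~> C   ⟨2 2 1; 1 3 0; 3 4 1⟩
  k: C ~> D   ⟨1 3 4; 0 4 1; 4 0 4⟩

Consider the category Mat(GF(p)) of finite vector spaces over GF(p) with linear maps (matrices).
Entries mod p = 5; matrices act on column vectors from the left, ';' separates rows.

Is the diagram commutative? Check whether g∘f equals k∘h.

Along f;g (path 1):
  e0=[1,0,0] f~>[4,0,0] g~>[2,2,0]
  e1=[0,1,0] f~>[4,1,2] g~>[2,1,4]
  e2=[0,0,1] f~>[1,1,4] g~>[0,1,3]
  result₁ = ⟨2 2 0; 2 1 1; 0 4 3⟩
Along h;k (path 2):
  e0=[1,0,0] h~>[2,1,3] k~>[2,2,0]
  e1=[0,1,0] h~>[2,3,4] k~>[2,1,4]
  e2=[0,0,1] h~>[1,0,1] k~>[0,1,3]
  result₂ = ⟨2 2 0; 2 1 1; 0 4 3⟩
Equal? equal; square commutes

Answer: COMMUTES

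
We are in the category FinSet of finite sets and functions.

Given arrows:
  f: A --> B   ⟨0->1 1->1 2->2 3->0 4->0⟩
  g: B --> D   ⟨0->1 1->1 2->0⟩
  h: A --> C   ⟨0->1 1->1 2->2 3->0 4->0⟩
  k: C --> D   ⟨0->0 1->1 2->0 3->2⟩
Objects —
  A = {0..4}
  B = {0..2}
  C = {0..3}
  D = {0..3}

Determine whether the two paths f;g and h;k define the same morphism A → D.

Answer: DOES NOT COMMUTE

Derivation:
1) trace f;g:
  0 f-->1 g-->1
  1 f-->1 g-->1
  2 f-->2 g-->0
  3 f-->0 g-->1
  4 f-->0 g-->1
  ⟦path⟧₁ = ⟨0->1 1->1 2->0 3->1 4->1⟩
2) trace h;k:
  0 h-->1 k-->1
  1 h-->1 k-->1
  2 h-->2 k-->0
  3 h-->0 k-->0
  4 h-->0 k-->0
  ⟦path⟧₂ = ⟨0->1 1->1 2->0 3->0 4->0⟩
Equal? distinct morphisms ✗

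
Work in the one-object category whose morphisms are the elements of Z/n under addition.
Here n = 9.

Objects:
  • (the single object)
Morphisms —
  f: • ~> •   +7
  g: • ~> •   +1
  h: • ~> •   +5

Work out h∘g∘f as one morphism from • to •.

Answer: +4

Derivation:
  0 +7≡7 +1≡8 +5≡4  (mod 9)
⟦path⟧: +4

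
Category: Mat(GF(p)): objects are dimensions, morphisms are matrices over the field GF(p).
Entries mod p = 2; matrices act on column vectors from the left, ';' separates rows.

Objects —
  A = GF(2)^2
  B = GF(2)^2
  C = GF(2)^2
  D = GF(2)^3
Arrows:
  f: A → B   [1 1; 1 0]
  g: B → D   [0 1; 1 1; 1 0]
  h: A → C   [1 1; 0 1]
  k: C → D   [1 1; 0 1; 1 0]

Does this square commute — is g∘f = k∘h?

Answer: COMMUTES

Trace:
1) trace f;g:
  e0=[1,0] f→[1,1] g→[1,0,1]
  e1=[0,1] f→[1,0] g→[0,1,1]
  result₁ = [1 0; 0 1; 1 1]
2) trace h;k:
  e0=[1,0] h→[1,0] k→[1,0,1]
  e1=[0,1] h→[1,1] k→[0,1,1]
  result₂ = [1 0; 0 1; 1 1]
Equal? equal; square commutes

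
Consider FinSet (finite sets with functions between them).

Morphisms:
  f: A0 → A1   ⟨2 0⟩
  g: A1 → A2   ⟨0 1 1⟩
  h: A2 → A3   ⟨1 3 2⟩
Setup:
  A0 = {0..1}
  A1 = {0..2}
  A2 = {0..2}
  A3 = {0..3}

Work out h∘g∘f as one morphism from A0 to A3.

  0 f→2 g→1 h→3
  1 f→0 g→0 h→1
⟦path⟧: ⟨3 1⟩

Answer: ⟨3 1⟩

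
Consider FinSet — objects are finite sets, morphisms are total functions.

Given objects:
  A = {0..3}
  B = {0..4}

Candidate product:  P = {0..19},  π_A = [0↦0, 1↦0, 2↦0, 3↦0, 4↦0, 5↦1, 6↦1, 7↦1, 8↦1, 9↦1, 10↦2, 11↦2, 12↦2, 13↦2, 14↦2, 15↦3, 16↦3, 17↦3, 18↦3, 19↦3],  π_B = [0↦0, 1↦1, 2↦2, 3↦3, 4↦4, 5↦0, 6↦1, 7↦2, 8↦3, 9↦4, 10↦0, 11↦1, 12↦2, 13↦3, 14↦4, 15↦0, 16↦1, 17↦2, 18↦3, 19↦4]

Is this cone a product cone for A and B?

Answer: VALID PRODUCT

Derivation:
|A|·|B| = 4·5 = 20;  |P| = 20
Check the pairing map k ↦ (π_A(k), π_B(k)):
  0 ↦ (0,0)
  1 ↦ (0,1)
  2 ↦ (0,2)
  3 ↦ (0,3)
  4 ↦ (0,4)
  5 ↦ (1,0)
  6 ↦ (1,1)
  7 ↦ (1,2)
  8 ↦ (1,3)
  9 ↦ (1,4)
  10 ↦ (2,0)
  11 ↦ (2,1)
  12 ↦ (2,2)
  13 ↦ (2,3)
  14 ↦ (2,4)
  15 ↦ (3,0)
  16 ↦ (3,1)
  17 ↦ (3,2)
  18 ↦ (3,3)
  19 ↦ (3,4)
distinct pairs in image: 20 / 20 needed
  → bijection onto A×B; projections well-typed.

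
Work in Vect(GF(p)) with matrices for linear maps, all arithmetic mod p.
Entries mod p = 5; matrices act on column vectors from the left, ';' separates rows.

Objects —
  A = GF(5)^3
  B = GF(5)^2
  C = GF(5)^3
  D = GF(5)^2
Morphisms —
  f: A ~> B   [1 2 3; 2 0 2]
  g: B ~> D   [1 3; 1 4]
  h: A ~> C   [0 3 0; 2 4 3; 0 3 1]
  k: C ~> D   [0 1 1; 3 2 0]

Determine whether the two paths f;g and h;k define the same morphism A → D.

Answer: COMMUTES

Derivation:
Path 1 = f;g:
  e0=(1,0,0) f~>(1,2) g~>(2,4)
  e1=(0,1,0) f~>(2,0) g~>(2,2)
  e2=(0,0,1) f~>(3,2) g~>(4,1)
  result₁ = [2 2 4; 4 2 1]
Path 2 = h;k:
  e0=(1,0,0) h~>(0,2,0) k~>(2,4)
  e1=(0,1,0) h~>(3,4,3) k~>(2,2)
  e2=(0,0,1) h~>(0,3,1) k~>(4,1)
  result₂ = [2 2 4; 4 2 1]
Equal? YES — commutes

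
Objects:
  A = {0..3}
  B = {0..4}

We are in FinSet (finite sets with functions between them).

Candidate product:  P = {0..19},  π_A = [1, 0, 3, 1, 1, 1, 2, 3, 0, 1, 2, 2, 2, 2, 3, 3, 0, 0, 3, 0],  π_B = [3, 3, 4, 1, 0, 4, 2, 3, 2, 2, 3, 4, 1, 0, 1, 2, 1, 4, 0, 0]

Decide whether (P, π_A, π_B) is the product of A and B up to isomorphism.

Answer: VALID PRODUCT

Work:
|A|·|B| = 4·5 = 20;  |P| = 20
Check the pairing map k ↦ (π_A(k), π_B(k)):
  0 : (1,3)
  1 : (0,3)
  2 : (3,4)
  3 : (1,1)
  4 : (1,0)
  5 : (1,4)
  6 : (2,2)
  7 : (3,3)
  8 : (0,2)
  9 : (1,2)
  10 : (2,3)
  11 : (2,4)
  12 : (2,1)
  13 : (2,0)
  14 : (3,1)
  15 : (3,2)
  16 : (0,1)
  17 : (0,4)
  18 : (3,0)
  19 : (0,0)
distinct pairs in image: 20 / 20 needed
  → bijection onto A×B; projections well-typed.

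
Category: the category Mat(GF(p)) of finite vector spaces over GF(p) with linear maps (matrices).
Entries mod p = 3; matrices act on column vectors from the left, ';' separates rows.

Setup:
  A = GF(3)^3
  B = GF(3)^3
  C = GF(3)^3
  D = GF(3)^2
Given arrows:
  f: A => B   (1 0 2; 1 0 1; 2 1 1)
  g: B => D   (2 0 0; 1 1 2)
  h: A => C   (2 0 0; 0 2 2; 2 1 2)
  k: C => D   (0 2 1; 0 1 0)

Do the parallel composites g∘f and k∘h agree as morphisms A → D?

Path 1 = f;g:
  e0=(1,0,0) f=>(1,1,2) g=>(2,0)
  e1=(0,1,0) f=>(0,0,1) g=>(0,2)
  e2=(0,0,1) f=>(2,1,1) g=>(1,2)
  result₁ = (2 0 1; 0 2 2)
Path 2 = h;k:
  e0=(1,0,0) h=>(2,0,2) k=>(2,0)
  e1=(0,1,0) h=>(0,2,1) k=>(2,2)
  e2=(0,0,1) h=>(0,2,2) k=>(0,2)
  result₂ = (2 2 0; 0 2 2)
Equal? distinct morphisms ✗

Answer: DOES NOT COMMUTE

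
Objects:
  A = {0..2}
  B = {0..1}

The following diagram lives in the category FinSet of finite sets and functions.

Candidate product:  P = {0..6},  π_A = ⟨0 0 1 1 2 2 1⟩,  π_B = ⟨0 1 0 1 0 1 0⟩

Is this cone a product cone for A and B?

|A|·|B| = 3·2 = 6;  |P| = 7
  → cardinalities differ; no bijection possible.

Answer: NOT A VALID PRODUCT — |P|=7 ≠ |A|·|B|=6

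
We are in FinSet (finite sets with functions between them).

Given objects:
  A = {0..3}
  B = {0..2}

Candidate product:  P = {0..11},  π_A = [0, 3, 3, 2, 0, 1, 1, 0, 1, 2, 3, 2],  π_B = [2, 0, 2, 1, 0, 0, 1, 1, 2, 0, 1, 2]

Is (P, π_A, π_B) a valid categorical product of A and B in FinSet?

|A|·|B| = 4·3 = 12;  |P| = 12
Check the pairing map k ↦ (π_A(k), π_B(k)):
  0 -> (0,2)
  1 -> (3,0)
  2 -> (3,2)
  3 -> (2,1)
  4 -> (0,0)
  5 -> (1,0)
  6 -> (1,1)
  7 -> (0,1)
  8 -> (1,2)
  9 -> (2,0)
  10 -> (3,1)
  11 -> (2,2)
distinct pairs in image: 12 / 12 needed
  → bijection onto A×B; projections well-typed.

Answer: VALID PRODUCT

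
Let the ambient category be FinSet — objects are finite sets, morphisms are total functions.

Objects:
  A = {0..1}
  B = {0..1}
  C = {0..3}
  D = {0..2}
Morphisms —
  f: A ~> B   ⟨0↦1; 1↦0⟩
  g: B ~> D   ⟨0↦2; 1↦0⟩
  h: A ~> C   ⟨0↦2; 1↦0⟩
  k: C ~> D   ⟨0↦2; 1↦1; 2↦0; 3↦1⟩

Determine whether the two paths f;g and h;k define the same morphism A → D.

Path 1 = f;g:
  0 f~>1 g~>0
  1 f~>0 g~>2
  ⟦path⟧₁ = ⟨0↦0; 1↦2⟩
Path 2 = h;k:
  0 h~>2 k~>0
  1 h~>0 k~>2
  ⟦path⟧₂ = ⟨0↦0; 1↦2⟩
Equal? same morphism ✓

Answer: COMMUTES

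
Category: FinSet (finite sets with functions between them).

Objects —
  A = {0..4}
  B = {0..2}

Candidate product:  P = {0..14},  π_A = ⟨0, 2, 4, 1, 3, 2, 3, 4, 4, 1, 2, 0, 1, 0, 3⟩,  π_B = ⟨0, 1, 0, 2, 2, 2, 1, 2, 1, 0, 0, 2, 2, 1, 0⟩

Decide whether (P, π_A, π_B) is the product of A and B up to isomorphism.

Answer: NOT A VALID PRODUCT — duplicate pair at indices 3,12

Work:
|A|·|B| = 5·3 = 15;  |P| = 15
Check the pairing map k ↦ (π_A(k), π_B(k)):
  0 : (0,0)
  1 : (2,1)
  2 : (4,0)
  3 : (1,2)
  4 : (3,2)
  5 : (2,2)
  6 : (3,1)
  7 : (4,2)
  8 : (4,1)
  9 : (1,0)
  10 : (2,0)
  11 : (0,2)
  12 : (1,2)  ✗ repeats pair of k=3
  13 : (0,1)
  14 : (3,0)
distinct pairs in image: 14 / 15 needed
  → (1,2) hit at k=3 and k=12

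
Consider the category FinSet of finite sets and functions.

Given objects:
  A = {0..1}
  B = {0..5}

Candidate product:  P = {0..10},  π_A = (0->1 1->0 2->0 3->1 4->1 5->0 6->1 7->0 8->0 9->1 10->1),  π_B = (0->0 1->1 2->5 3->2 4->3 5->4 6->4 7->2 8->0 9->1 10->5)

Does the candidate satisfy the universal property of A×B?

Answer: NOT A VALID PRODUCT — |P|=11 ≠ |A|·|B|=12

Trace:
|A|·|B| = 2·6 = 12;  |P| = 11
  → cardinalities differ; no bijection possible.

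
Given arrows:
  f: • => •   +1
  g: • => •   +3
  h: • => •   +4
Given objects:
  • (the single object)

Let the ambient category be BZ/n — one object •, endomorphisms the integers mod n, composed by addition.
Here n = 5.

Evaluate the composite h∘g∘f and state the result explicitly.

  0 +1≡1 +3≡4 +4≡3  (mod 5)
⟦path⟧: +3

Answer: +3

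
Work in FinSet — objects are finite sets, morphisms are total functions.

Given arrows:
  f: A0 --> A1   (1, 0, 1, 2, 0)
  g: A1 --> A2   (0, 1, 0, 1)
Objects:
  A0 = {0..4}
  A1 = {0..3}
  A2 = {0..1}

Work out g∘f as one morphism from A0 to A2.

  0 f-->1 g-->1
  1 f-->0 g-->0
  2 f-->1 g-->1
  3 f-->2 g-->0
  4 f-->0 g-->0
result: (1, 0, 1, 0, 0)

Answer: (1, 0, 1, 0, 0)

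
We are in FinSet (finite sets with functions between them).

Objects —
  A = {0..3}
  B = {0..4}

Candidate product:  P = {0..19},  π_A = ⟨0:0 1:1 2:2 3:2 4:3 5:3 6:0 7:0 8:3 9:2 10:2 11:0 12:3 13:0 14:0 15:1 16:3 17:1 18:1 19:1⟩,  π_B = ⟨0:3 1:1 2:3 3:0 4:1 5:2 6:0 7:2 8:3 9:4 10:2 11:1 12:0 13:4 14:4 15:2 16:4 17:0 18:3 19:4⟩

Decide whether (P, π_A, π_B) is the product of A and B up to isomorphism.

Answer: NOT A VALID PRODUCT — duplicate pair at indices 14,13

Work:
|A|·|B| = 4·5 = 20;  |P| = 20
Check the pairing map k ↦ (π_A(k), π_B(k)):
  0 : (0,3)
  1 : (1,1)
  2 : (2,3)
  3 : (2,0)
  4 : (3,1)
  5 : (3,2)
  6 : (0,0)
  7 : (0,2)
  8 : (3,3)
  9 : (2,4)
  10 : (2,2)
  11 : (0,1)
  12 : (3,0)
  13 : (0,4)
  14 : (0,4)  ✗ repeats pair of k=13
  15 : (1,2)
  16 : (3,4)
  17 : (1,0)
  18 : (1,3)
  19 : (1,4)
distinct pairs in image: 19 / 20 needed
  → (0,4) hit at k=13 and k=14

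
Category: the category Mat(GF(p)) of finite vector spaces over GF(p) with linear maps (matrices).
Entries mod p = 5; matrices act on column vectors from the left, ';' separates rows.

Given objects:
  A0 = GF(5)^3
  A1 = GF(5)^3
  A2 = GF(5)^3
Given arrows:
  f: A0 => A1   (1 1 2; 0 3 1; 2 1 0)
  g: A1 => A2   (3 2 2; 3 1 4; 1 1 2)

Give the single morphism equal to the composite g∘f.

  e0=[1,0,0] f=>[1,0,2] g=>[2,1,0]
  e1=[0,1,0] f=>[1,3,1] g=>[1,0,1]
  e2=[0,0,1] f=>[2,1,0] g=>[3,2,3]
⟦path⟧: (2 1 3; 1 0 2; 0 1 3)

Answer: (2 1 3; 1 0 2; 0 1 3)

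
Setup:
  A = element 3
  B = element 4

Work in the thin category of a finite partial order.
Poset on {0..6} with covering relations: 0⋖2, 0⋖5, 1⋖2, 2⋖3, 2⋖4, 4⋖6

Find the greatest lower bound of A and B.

Lower bounds of A=3 and B=4: {0,1,2}
  0 ⊑ 2
  1 ⊑ 2
  2 ⊑ 2
glb = 2

Answer: A∧B = 2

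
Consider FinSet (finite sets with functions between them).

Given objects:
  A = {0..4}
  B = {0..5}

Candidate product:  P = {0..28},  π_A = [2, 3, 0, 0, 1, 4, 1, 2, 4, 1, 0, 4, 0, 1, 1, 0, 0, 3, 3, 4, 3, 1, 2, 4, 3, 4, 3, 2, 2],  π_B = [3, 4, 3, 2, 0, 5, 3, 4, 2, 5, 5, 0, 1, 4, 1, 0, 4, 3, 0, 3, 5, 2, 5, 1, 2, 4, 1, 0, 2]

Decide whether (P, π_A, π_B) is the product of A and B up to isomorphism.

|A|·|B| = 5·6 = 30;  |P| = 29
  → cardinalities differ; no bijection possible.

Answer: NOT A VALID PRODUCT — |P|=29 ≠ |A|·|B|=30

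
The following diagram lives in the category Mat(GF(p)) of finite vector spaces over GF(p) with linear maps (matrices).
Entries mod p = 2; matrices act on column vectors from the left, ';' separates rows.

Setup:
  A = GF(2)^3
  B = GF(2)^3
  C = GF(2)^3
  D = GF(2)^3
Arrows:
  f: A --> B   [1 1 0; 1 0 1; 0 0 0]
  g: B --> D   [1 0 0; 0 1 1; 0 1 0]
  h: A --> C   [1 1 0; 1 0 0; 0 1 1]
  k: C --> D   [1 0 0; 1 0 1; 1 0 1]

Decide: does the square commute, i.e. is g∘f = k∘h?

Answer: COMMUTES

Work:
1) trace f;g:
  e0=⟨1,0,0⟩ f-->⟨1,1,0⟩ g-->⟨1,1,1⟩
  e1=⟨0,1,0⟩ f-->⟨1,0,0⟩ g-->⟨1,0,0⟩
  e2=⟨0,0,1⟩ f-->⟨0,1,0⟩ g-->⟨0,1,1⟩
  result₁ = [1 1 0; 1 0 1; 1 0 1]
2) trace h;k:
  e0=⟨1,0,0⟩ h-->⟨1,1,0⟩ k-->⟨1,1,1⟩
  e1=⟨0,1,0⟩ h-->⟨1,0,1⟩ k-->⟨1,0,0⟩
  e2=⟨0,0,1⟩ h-->⟨0,0,1⟩ k-->⟨0,1,1⟩
  result₂ = [1 1 0; 1 0 1; 1 0 1]
Equal? equal; square commutes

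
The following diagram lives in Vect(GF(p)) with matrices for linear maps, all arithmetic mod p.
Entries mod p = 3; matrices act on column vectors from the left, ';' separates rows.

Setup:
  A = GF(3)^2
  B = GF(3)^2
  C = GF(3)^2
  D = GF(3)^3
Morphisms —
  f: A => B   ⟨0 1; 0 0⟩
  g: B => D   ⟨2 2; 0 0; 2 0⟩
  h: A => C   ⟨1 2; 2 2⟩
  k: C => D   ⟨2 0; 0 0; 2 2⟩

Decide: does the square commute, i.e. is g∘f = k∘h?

1) trace f;g:
  e0=⟨1,0⟩ f=>⟨0,0⟩ g=>⟨0,0,0⟩
  e1=⟨0,1⟩ f=>⟨1,0⟩ g=>⟨2,0,2⟩
  result₁ = ⟨0 2; 0 0; 0 2⟩
2) trace h;k:
  e0=⟨1,0⟩ h=>⟨1,2⟩ k=>⟨2,0,0⟩
  e1=⟨0,1⟩ h=>⟨2,2⟩ k=>⟨1,0,2⟩
  result₂ = ⟨2 1; 0 0; 0 2⟩
Equal? differ; not commutative

Answer: DOES NOT COMMUTE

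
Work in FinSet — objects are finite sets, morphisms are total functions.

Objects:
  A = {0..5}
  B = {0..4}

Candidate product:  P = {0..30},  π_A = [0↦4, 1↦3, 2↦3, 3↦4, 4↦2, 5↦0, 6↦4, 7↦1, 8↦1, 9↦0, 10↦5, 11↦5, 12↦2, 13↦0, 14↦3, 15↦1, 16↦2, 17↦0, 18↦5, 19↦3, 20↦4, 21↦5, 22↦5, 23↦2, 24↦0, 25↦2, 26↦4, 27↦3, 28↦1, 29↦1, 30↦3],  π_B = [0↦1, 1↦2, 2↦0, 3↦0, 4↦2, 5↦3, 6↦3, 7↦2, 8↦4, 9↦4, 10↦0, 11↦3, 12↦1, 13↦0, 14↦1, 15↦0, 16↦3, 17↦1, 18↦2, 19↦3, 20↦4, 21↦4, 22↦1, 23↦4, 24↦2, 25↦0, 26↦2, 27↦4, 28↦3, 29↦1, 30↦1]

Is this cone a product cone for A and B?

Answer: NOT A VALID PRODUCT — |P|=31 ≠ |A|·|B|=30

Trace:
|A|·|B| = 6·5 = 30;  |P| = 31
  → cardinalities differ; no bijection possible.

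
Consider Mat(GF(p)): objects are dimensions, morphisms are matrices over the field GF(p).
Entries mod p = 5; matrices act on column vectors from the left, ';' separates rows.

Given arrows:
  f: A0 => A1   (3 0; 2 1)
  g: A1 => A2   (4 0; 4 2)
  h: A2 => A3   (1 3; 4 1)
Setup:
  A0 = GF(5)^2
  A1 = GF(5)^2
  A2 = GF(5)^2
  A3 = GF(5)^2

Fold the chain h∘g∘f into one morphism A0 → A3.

Answer: (0 1; 4 2)

Trace:
  e0=(1,0) f=>(3,2) g=>(2,1) h=>(0,4)
  e1=(0,1) f=>(0,1) g=>(0,2) h=>(1,2)
result: (0 1; 4 2)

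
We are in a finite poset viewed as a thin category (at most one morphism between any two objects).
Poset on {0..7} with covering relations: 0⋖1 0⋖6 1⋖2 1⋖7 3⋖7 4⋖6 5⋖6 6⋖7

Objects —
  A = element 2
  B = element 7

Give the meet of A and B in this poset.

Answer: A∧B = 1

Derivation:
Lower bounds of A=2 and B=7: {0,1}
  0 ⊑ 1
  1 ⊑ 1
glb = 1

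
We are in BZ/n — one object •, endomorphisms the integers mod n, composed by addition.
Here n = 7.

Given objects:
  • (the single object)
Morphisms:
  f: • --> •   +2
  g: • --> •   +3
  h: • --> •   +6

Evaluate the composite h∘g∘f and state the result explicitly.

  0 +2≡2 +3≡5 +6≡4  (mod 7)
result: +4

Answer: +4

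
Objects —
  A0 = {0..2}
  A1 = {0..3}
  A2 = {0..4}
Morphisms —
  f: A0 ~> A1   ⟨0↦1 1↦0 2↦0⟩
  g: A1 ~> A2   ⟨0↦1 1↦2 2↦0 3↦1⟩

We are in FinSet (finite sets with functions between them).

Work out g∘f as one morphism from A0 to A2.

  0 f~>1 g~>2
  1 f~>0 g~>1
  2 f~>0 g~>1
⟦path⟧: ⟨0↦2 1↦1 2↦1⟩

Answer: ⟨0↦2 1↦1 2↦1⟩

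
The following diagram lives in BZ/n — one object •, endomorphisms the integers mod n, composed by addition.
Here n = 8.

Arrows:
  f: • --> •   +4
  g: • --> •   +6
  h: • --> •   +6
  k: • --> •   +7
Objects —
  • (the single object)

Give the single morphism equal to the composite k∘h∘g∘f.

  0 +4≡4 +6≡2 +6≡0 +7≡7  (mod 8)
composite: +7

Answer: +7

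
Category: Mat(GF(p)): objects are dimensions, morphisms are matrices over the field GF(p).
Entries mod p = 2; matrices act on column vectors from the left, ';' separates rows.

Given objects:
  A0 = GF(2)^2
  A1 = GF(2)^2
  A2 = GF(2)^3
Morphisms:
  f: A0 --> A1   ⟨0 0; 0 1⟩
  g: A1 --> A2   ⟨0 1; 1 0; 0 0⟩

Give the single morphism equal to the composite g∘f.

  e0=⟨1,0⟩ f-->⟨0,0⟩ g-->⟨0,0,0⟩
  e1=⟨0,1⟩ f-->⟨0,1⟩ g-->⟨1,0,0⟩
composite: ⟨0 1; 0 0; 0 0⟩

Answer: ⟨0 1; 0 0; 0 0⟩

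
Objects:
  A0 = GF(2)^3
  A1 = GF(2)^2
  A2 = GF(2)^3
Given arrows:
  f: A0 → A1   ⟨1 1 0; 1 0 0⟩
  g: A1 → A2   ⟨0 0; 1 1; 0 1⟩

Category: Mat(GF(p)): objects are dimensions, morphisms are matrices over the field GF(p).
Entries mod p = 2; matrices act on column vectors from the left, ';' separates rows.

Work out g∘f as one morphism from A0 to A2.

  e0=[1,0,0] f→[1,1] g→[0,0,1]
  e1=[0,1,0] f→[1,0] g→[0,1,0]
  e2=[0,0,1] f→[0,0] g→[0,0,0]
composite: ⟨0 0 0; 0 1 0; 1 0 0⟩

Answer: ⟨0 0 0; 0 1 0; 1 0 0⟩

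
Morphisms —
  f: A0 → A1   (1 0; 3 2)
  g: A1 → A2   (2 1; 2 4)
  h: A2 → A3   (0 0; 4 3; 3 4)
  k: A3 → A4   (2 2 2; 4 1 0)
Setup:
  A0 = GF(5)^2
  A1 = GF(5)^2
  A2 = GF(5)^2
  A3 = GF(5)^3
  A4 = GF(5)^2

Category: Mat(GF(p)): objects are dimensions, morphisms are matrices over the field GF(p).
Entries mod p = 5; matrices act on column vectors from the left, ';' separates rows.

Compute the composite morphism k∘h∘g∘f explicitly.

  e0=⟨1,0⟩ f→⟨1,3⟩ g→⟨0,4⟩ h→⟨0,2,1⟩ k→⟨1,2⟩
  e1=⟨0,1⟩ f→⟨0,2⟩ g→⟨2,3⟩ h→⟨0,2,3⟩ k→⟨0,2⟩
composite: (1 0; 2 2)

Answer: (1 0; 2 2)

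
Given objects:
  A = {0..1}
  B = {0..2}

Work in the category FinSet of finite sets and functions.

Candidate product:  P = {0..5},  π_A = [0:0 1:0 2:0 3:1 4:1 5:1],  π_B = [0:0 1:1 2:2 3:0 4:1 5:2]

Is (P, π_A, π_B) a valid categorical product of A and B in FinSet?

|A|·|B| = 2·3 = 6;  |P| = 6
Check the pairing map k ↦ (π_A(k), π_B(k)):
  0 : (0,0)
  1 : (0,1)
  2 : (0,2)
  3 : (1,0)
  4 : (1,1)
  5 : (1,2)
distinct pairs in image: 6 / 6 needed
  → bijection onto A×B; projections well-typed.

Answer: VALID PRODUCT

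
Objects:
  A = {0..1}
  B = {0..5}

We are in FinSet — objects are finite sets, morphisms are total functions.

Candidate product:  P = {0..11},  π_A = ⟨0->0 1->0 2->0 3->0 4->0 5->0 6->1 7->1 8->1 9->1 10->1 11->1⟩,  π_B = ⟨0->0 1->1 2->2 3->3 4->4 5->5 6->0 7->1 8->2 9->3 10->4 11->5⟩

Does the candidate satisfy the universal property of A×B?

Answer: VALID PRODUCT

Derivation:
|A|·|B| = 2·6 = 12;  |P| = 12
Check the pairing map k ↦ (π_A(k), π_B(k)):
  0 -> (0,0)
  1 -> (0,1)
  2 -> (0,2)
  3 -> (0,3)
  4 -> (0,4)
  5 -> (0,5)
  6 -> (1,0)
  7 -> (1,1)
  8 -> (1,2)
  9 -> (1,3)
  10 -> (1,4)
  11 -> (1,5)
distinct pairs in image: 12 / 12 needed
  → bijection onto A×B; projections well-typed.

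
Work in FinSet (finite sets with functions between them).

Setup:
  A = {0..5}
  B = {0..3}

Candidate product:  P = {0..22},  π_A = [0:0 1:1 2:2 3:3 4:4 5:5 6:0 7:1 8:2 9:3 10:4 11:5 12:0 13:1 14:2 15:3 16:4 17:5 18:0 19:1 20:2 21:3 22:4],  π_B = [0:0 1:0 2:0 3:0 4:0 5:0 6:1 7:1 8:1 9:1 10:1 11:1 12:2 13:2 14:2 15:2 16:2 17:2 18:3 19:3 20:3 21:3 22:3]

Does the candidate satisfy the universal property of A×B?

Answer: NOT A VALID PRODUCT — |P|=23 ≠ |A|·|B|=24

Work:
|A|·|B| = 6·4 = 24;  |P| = 23
  → cardinalities differ; no bijection possible.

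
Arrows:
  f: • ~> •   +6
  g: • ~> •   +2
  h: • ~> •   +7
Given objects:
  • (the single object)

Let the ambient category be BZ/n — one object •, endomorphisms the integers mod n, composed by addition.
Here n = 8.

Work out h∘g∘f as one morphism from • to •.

Answer: +7

Work:
  0 +6≡6 +2≡0 +7≡7  (mod 8)
composite: +7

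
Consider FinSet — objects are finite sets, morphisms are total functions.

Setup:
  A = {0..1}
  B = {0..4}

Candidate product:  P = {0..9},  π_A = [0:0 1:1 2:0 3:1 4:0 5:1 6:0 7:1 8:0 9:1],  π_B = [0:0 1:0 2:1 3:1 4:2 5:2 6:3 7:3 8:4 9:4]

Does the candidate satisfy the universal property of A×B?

|A|·|B| = 2·5 = 10;  |P| = 10
Check the pairing map k ↦ (π_A(k), π_B(k)):
  0 : (0,0)
  1 : (1,0)
  2 : (0,1)
  3 : (1,1)
  4 : (0,2)
  5 : (1,2)
  6 : (0,3)
  7 : (1,3)
  8 : (0,4)
  9 : (1,4)
distinct pairs in image: 10 / 10 needed
  → bijection onto A×B; projections well-typed.

Answer: VALID PRODUCT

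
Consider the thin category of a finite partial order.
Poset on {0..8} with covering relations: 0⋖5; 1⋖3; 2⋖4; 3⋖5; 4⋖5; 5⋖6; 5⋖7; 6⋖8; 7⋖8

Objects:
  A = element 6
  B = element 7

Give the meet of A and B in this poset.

Answer: A∧B = 5

Derivation:
{x : x⊑A ∧ x⊑B} = {0,1,2,3,4,5}  (A=6, B=7)
  0 ⊑ 5
  1 ⊑ 5
  2 ⊑ 5
  3 ⊑ 5
  4 ⊑ 5
  5 ⊑ 5
glb = 5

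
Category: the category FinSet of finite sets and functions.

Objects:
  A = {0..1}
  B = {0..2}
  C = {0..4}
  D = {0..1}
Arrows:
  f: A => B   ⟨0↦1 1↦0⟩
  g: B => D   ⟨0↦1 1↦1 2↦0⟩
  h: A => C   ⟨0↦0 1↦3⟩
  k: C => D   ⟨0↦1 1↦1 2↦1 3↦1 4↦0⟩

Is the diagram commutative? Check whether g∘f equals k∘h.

Along f;g (path 1):
  0 f=>1 g=>1
  1 f=>0 g=>1
  result₁ = ⟨0↦1 1↦1⟩
Along h;k (path 2):
  0 h=>0 k=>1
  1 h=>3 k=>1
  result₂ = ⟨0↦1 1↦1⟩
Equal? YES — commutes

Answer: COMMUTES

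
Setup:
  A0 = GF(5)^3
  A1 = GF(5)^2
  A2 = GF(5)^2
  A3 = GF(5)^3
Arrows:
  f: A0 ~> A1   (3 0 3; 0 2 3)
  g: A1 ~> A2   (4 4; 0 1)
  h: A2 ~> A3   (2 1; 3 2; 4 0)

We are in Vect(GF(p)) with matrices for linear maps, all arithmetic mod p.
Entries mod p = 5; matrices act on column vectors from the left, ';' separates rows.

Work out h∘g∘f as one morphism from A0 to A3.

  e0=⟨1,0,0⟩ f~>⟨3,0⟩ g~>⟨2,0⟩ h~>⟨4,1,3⟩
  e1=⟨0,1,0⟩ f~>⟨0,2⟩ g~>⟨3,2⟩ h~>⟨3,3,2⟩
  e2=⟨0,0,1⟩ f~>⟨3,3⟩ g~>⟨4,3⟩ h~>⟨1,3,1⟩
result: (4 3 1; 1 3 3; 3 2 1)

Answer: (4 3 1; 1 3 3; 3 2 1)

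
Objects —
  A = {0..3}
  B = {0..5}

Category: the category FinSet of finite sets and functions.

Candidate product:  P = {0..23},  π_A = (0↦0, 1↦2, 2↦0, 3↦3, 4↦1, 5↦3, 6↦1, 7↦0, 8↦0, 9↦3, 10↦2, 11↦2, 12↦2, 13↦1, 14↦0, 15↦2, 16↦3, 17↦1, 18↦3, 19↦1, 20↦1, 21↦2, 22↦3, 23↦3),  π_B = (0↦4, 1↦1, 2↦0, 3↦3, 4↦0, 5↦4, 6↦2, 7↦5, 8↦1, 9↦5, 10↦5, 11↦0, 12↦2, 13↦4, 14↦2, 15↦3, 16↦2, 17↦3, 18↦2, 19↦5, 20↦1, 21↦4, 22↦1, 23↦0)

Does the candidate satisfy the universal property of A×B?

Answer: NOT A VALID PRODUCT — duplicate pair at indices 18,16

Work:
|A|·|B| = 4·6 = 24;  |P| = 24
Check the pairing map k ↦ (π_A(k), π_B(k)):
  0 ↦ (0,4)
  1 ↦ (2,1)
  2 ↦ (0,0)
  3 ↦ (3,3)
  4 ↦ (1,0)
  5 ↦ (3,4)
  6 ↦ (1,2)
  7 ↦ (0,5)
  8 ↦ (0,1)
  9 ↦ (3,5)
  10 ↦ (2,5)
  11 ↦ (2,0)
  12 ↦ (2,2)
  13 ↦ (1,4)
  14 ↦ (0,2)
  15 ↦ (2,3)
  16 ↦ (3,2)
  17 ↦ (1,3)
  18 ↦ (3,2)  ✗ repeats pair of k=16
  19 ↦ (1,5)
  20 ↦ (1,1)
  21 ↦ (2,4)
  22 ↦ (3,1)
  23 ↦ (3,0)
distinct pairs in image: 23 / 24 needed
  → (3,2) hit at k=16 and k=18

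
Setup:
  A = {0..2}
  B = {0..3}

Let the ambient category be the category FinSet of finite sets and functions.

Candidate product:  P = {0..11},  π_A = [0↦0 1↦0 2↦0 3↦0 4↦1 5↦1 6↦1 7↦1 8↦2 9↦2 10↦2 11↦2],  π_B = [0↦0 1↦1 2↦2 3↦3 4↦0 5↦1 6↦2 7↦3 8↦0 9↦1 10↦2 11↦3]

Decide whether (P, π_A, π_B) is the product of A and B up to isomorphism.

|A|·|B| = 3·4 = 12;  |P| = 12
Check the pairing map k ↦ (π_A(k), π_B(k)):
  0 ↦ (0,0)
  1 ↦ (0,1)
  2 ↦ (0,2)
  3 ↦ (0,3)
  4 ↦ (1,0)
  5 ↦ (1,1)
  6 ↦ (1,2)
  7 ↦ (1,3)
  8 ↦ (2,0)
  9 ↦ (2,1)
  10 ↦ (2,2)
  11 ↦ (2,3)
distinct pairs in image: 12 / 12 needed
  → bijection onto A×B; projections well-typed.

Answer: VALID PRODUCT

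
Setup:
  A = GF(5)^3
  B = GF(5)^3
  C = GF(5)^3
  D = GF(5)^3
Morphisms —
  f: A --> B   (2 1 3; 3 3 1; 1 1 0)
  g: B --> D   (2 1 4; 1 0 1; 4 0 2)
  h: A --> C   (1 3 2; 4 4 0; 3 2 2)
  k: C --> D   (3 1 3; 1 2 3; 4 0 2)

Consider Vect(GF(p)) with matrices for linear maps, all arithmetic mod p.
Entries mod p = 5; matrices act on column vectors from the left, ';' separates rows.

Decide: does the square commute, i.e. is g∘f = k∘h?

Path 1 = f;g:
  e0=[1,0,0] f-->[2,3,1] g-->[1,3,0]
  e1=[0,1,0] f-->[1,3,1] g-->[4,2,1]
  e2=[0,0,1] f-->[3,1,0] g-->[2,3,2]
  result₁ = (1 4 2; 3 2 3; 0 1 2)
Path 2 = h;k:
  e0=[1,0,0] h-->[1,4,3] k-->[1,3,0]
  e1=[0,1,0] h-->[3,4,2] k-->[4,2,1]
  e2=[0,0,1] h-->[2,0,2] k-->[2,3,2]
  result₂ = (1 4 2; 3 2 3; 0 1 2)
Equal? YES — commutes

Answer: COMMUTES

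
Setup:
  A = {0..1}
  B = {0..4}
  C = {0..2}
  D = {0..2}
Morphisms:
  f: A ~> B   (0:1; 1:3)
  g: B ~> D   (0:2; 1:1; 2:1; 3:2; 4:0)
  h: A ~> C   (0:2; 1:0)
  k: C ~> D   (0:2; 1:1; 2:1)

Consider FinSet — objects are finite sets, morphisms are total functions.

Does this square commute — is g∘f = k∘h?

1) trace f;g:
  0 f~>1 g~>1
  1 f~>3 g~>2
  result₁ = (0:1; 1:2)
2) trace h;k:
  0 h~>2 k~>1
  1 h~>0 k~>2
  result₂ = (0:1; 1:2)
Equal? same morphism ✓

Answer: COMMUTES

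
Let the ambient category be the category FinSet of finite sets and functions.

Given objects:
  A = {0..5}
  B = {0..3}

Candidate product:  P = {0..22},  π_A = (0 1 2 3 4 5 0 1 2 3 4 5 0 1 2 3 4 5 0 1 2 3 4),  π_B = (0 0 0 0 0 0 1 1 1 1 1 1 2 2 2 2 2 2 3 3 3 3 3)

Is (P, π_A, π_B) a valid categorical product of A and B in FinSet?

|A|·|B| = 6·4 = 24;  |P| = 23
  → cardinalities differ; no bijection possible.

Answer: NOT A VALID PRODUCT — |P|=23 ≠ |A|·|B|=24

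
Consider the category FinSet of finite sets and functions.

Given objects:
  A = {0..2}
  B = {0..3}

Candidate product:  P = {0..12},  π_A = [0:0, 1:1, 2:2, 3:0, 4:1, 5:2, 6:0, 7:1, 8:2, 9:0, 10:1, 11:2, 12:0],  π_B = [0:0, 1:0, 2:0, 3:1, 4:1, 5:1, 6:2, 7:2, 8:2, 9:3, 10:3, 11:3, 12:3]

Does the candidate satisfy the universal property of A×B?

|A|·|B| = 3·4 = 12;  |P| = 13
  → cardinalities differ; no bijection possible.

Answer: NOT A VALID PRODUCT — |P|=13 ≠ |A|·|B|=12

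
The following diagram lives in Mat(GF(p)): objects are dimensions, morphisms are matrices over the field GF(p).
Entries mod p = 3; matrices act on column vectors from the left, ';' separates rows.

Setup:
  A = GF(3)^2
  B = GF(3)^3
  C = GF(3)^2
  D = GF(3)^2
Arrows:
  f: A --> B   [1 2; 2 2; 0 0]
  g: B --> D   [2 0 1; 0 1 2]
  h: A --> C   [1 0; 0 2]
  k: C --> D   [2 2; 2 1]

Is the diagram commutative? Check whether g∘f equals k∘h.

Answer: COMMUTES

Work:
Along f;g (path 1):
  e0=⟨1,0⟩ f-->⟨1,2,0⟩ g-->⟨2,2⟩
  e1=⟨0,1⟩ f-->⟨2,2,0⟩ g-->⟨1,2⟩
  ⟦path⟧₁ = [2 1; 2 2]
Along h;k (path 2):
  e0=⟨1,0⟩ h-->⟨1,0⟩ k-->⟨2,2⟩
  e1=⟨0,1⟩ h-->⟨0,2⟩ k-->⟨1,2⟩
  ⟦path⟧₂ = [2 1; 2 2]
Equal? YES — commutes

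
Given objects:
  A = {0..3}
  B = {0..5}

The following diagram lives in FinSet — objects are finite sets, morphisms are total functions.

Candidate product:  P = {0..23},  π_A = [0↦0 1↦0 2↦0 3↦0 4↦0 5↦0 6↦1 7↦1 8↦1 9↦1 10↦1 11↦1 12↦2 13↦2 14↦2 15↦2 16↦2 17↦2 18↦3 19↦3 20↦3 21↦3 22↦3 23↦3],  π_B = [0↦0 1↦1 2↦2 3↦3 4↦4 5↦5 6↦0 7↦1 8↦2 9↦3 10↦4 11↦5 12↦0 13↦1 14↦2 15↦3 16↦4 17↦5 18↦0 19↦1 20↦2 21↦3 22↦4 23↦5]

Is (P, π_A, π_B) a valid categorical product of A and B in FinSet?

|A|·|B| = 4·6 = 24;  |P| = 24
Check the pairing map k ↦ (π_A(k), π_B(k)):
  0 ↦ (0,0)
  1 ↦ (0,1)
  2 ↦ (0,2)
  3 ↦ (0,3)
  4 ↦ (0,4)
  5 ↦ (0,5)
  6 ↦ (1,0)
  7 ↦ (1,1)
  8 ↦ (1,2)
  9 ↦ (1,3)
  10 ↦ (1,4)
  11 ↦ (1,5)
  12 ↦ (2,0)
  13 ↦ (2,1)
  14 ↦ (2,2)
  15 ↦ (2,3)
  16 ↦ (2,4)
  17 ↦ (2,5)
  18 ↦ (3,0)
  19 ↦ (3,1)
  20 ↦ (3,2)
  21 ↦ (3,3)
  22 ↦ (3,4)
  23 ↦ (3,5)
distinct pairs in image: 24 / 24 needed
  → bijection onto A×B; projections well-typed.

Answer: VALID PRODUCT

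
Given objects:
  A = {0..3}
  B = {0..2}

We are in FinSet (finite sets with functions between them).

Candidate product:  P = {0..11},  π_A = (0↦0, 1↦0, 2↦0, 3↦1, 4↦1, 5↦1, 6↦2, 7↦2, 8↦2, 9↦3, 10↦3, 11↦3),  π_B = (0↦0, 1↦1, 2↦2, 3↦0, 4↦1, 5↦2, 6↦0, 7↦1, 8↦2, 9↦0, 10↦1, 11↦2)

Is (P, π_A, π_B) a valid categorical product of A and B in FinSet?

Answer: VALID PRODUCT

Trace:
|A|·|B| = 4·3 = 12;  |P| = 12
Check the pairing map k ↦ (π_A(k), π_B(k)):
  0 ↦ (0,0)
  1 ↦ (0,1)
  2 ↦ (0,2)
  3 ↦ (1,0)
  4 ↦ (1,1)
  5 ↦ (1,2)
  6 ↦ (2,0)
  7 ↦ (2,1)
  8 ↦ (2,2)
  9 ↦ (3,0)
  10 ↦ (3,1)
  11 ↦ (3,2)
distinct pairs in image: 12 / 12 needed
  → bijection onto A×B; projections well-typed.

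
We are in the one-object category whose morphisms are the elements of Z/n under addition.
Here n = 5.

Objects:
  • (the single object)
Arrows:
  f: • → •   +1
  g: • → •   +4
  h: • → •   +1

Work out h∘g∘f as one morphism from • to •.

  0 +1≡1 +4≡0 +1≡1  (mod 5)
composite: +1

Answer: +1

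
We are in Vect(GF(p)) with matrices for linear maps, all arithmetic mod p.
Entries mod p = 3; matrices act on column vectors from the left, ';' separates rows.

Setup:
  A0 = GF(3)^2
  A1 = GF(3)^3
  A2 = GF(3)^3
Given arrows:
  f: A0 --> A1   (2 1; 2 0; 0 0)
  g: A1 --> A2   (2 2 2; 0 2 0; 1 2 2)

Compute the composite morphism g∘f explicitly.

  e0=⟨1,0⟩ f-->⟨2,2,0⟩ g-->⟨2,1,0⟩
  e1=⟨0,1⟩ f-->⟨1,0,0⟩ g-->⟨2,0,1⟩
result: (2 2; 1 0; 0 1)

Answer: (2 2; 1 0; 0 1)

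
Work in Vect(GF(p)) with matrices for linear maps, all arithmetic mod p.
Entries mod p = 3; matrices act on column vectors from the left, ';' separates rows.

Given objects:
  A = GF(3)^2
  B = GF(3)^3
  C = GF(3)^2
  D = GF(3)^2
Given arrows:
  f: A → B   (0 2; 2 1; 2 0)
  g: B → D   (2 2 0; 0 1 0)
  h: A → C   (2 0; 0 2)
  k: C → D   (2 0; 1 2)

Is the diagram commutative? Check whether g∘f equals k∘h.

Answer: COMMUTES

Derivation:
1) trace f;g:
  e0=(1,0) f→(0,2,2) g→(1,2)
  e1=(0,1) f→(2,1,0) g→(0,1)
  ⟦path⟧₁ = (1 0; 2 1)
2) trace h;k:
  e0=(1,0) h→(2,0) k→(1,2)
  e1=(0,1) h→(0,2) k→(0,1)
  ⟦path⟧₂ = (1 0; 2 1)
Equal? equal; square commutes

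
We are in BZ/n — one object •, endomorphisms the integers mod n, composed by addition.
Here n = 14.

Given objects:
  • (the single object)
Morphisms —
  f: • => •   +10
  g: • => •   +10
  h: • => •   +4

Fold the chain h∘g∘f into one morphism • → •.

Answer: +10

Derivation:
  0 +10≡10 +10≡6 +4≡10  (mod 14)
⟦path⟧: +10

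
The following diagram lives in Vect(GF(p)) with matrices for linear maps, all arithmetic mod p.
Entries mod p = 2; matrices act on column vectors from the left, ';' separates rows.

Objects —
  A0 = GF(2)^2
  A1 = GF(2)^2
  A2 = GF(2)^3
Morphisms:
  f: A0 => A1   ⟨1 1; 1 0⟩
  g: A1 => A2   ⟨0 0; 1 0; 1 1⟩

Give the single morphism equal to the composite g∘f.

  e0=[1,0] f=>[1,1] g=>[0,1,0]
  e1=[0,1] f=>[1,0] g=>[0,1,1]
result: ⟨0 0; 1 1; 0 1⟩

Answer: ⟨0 0; 1 1; 0 1⟩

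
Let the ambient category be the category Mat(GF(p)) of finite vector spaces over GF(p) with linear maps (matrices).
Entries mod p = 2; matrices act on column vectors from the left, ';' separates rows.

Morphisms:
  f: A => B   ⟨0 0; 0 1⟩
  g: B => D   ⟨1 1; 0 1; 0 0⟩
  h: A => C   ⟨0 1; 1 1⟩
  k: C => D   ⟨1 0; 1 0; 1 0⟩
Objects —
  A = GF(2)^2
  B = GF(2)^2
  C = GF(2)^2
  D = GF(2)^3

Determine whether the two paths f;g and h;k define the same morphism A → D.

Answer: DOES NOT COMMUTE

Work:
Path 1 = f;g:
  e0=[1,0] f=>[0,0] g=>[0,0,0]
  e1=[0,1] f=>[0,1] g=>[1,1,0]
  composite₁ = ⟨0 1; 0 1; 0 0⟩
Path 2 = h;k:
  e0=[1,0] h=>[0,1] k=>[0,0,0]
  e1=[0,1] h=>[1,1] k=>[1,1,1]
  composite₂ = ⟨0 1; 0 1; 0 1⟩
Equal? differ; not commutative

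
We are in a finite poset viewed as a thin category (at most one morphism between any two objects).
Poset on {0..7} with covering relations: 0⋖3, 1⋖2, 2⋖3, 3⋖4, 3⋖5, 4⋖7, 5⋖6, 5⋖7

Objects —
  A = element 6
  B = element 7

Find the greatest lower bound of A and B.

Lower bounds of A=6 and B=7: {0,1,2,3,5}
  0 <= 5
  1 <= 5
  2 <= 5
  3 <= 5
  5 <= 5
glb = 5

Answer: A∧B = 5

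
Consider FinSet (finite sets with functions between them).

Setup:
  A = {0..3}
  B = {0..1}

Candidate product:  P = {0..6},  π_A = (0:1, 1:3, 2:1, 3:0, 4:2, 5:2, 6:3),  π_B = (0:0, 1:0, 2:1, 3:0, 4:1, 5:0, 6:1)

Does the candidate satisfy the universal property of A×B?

Answer: NOT A VALID PRODUCT — |P|=7 ≠ |A|·|B|=8

Derivation:
|A|·|B| = 4·2 = 8;  |P| = 7
  → cardinalities differ; no bijection possible.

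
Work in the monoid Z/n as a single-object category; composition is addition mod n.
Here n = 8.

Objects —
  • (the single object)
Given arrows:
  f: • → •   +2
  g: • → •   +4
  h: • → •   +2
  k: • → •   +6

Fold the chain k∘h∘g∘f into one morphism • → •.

Answer: +6

Work:
  0 +2≡2 +4≡6 +2≡0 +6≡6  (mod 8)
composite: +6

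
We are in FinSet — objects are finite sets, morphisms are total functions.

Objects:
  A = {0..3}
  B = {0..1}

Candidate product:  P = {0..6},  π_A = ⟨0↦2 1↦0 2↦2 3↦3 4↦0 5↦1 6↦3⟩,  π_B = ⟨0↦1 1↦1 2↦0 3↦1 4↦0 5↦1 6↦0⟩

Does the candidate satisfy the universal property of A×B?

Answer: NOT A VALID PRODUCT — |P|=7 ≠ |A|·|B|=8

Trace:
|A|·|B| = 4·2 = 8;  |P| = 7
  → cardinalities differ; no bijection possible.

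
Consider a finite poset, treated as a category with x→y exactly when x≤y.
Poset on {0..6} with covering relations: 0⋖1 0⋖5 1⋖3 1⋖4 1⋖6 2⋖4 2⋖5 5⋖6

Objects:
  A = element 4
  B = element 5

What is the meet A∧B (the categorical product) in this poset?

Answer: NO MEET EXISTS

Work:
Lower bounds of A=4 and B=5: {0,2}
  maximal lower bounds 0 and 2 are incomparable: neither 0<=2 nor 2<=0
→ no greatest lower bound exists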